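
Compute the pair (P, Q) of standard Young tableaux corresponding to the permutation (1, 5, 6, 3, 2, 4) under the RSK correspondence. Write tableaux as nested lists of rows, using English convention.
P = [[1, 2, 4], [3, 6], [5]], Q = [[1, 2, 3], [4, 6], [5]]

Insert each entry of the permutation into P by Schensted row insertion, recording in Q the position of each new cell.

Insert 1: appended to row 1. P = [[1]], Q = [[1]].
Insert 5: appended to row 1. P = [[1, 5]], Q = [[1, 2]].
Insert 6: appended to row 1. P = [[1, 5, 6]], Q = [[1, 2, 3]].
Insert 3: 3 bumps 5 from row 1; 5 starts row 2. P = [[1, 3, 6], [5]], Q = [[1, 2, 3], [4]].
Insert 2: 2 bumps 3 from row 1; 3 bumps 5 from row 2; 5 starts row 3. P = [[1, 2, 6], [3], [5]], Q = [[1, 2, 3], [4], [5]].
Insert 4: 4 bumps 6 from row 1; 6 appends to row 2. P = [[1, 2, 4], [3, 6], [5]], Q = [[1, 2, 3], [4, 6], [5]].

So P = [[1, 2, 4], [3, 6], [5]], Q = [[1, 2, 3], [4, 6], [5]].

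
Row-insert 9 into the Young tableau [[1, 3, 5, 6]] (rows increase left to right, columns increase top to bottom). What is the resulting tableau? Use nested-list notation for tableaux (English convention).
[[1, 3, 5, 6, 9]]

9 is larger than every entry of row 1, so it is appended to row 1. The new tableau is [[1, 3, 5, 6, 9]].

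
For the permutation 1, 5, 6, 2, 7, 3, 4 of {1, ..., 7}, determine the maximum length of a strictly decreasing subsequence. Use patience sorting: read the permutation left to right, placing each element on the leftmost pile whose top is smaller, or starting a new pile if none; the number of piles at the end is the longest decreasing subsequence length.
1: new pile. tops = [1]
5: onto pile 1 (replacing 1). tops = [5]
6: onto pile 1 (replacing 5). tops = [6]
2: new pile. tops = [6, 2]
7: onto pile 1 (replacing 6). tops = [7, 2]
3: onto pile 2 (replacing 2). tops = [7, 3]
4: onto pile 2 (replacing 3). tops = [7, 4]

2 piles, so the longest decreasing subsequence has length 2.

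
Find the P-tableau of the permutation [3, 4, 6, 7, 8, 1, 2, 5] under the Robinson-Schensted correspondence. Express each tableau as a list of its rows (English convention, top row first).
P = [[1, 2, 5, 7, 8], [3, 4, 6]]

Insert 3: appended to row 1. P = [[3]].
Insert 4: appended to row 1. P = [[3, 4]].
Insert 6: appended to row 1. P = [[3, 4, 6]].
Insert 7: appended to row 1. P = [[3, 4, 6, 7]].
Insert 8: appended to row 1. P = [[3, 4, 6, 7, 8]].
Insert 1: 1 bumps 3 from row 1; 3 starts row 2. P = [[1, 4, 6, 7, 8], [3]].
Insert 2: 2 bumps 4 from row 1; 4 appends to row 2. P = [[1, 2, 6, 7, 8], [3, 4]].
Insert 5: 5 bumps 6 from row 1; 6 appends to row 2. P = [[1, 2, 5, 7, 8], [3, 4, 6]].

So P = [[1, 2, 5, 7, 8], [3, 4, 6]].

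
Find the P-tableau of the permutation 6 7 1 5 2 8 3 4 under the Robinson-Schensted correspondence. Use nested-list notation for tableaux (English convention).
Insert 6: appended to row 1. P = [[6]].
Insert 7: appended to row 1. P = [[6, 7]].
Insert 1: 1 bumps 6 from row 1; 6 starts row 2. P = [[1, 7], [6]].
Insert 5: 5 bumps 7 from row 1; 7 appends to row 2. P = [[1, 5], [6, 7]].
Insert 2: 2 bumps 5 from row 1; 5 bumps 6 from row 2; 6 starts row 3. P = [[1, 2], [5, 7], [6]].
Insert 8: appended to row 1. P = [[1, 2, 8], [5, 7], [6]].
Insert 3: 3 bumps 8 from row 1; 8 appends to row 2. P = [[1, 2, 3], [5, 7, 8], [6]].
Insert 4: appended to row 1. P = [[1, 2, 3, 4], [5, 7, 8], [6]].

So P = [[1, 2, 3, 4], [5, 7, 8], [6]].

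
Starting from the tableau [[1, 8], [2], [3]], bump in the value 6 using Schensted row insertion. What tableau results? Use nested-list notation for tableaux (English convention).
In row 1, 6 replaces 8 (the leftmost entry greater than 6); 8 is bumped to row 2. 8 is appended to row 2. The new tableau is [[1, 6], [2, 8], [3]].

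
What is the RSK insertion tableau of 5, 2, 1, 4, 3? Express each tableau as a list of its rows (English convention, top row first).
P = [[1, 3], [2, 4], [5]]

Insert 5: appended to row 1. P = [[5]].
Insert 2: 2 bumps 5 from row 1; 5 starts row 2. P = [[2], [5]].
Insert 1: 1 bumps 2 from row 1; 2 bumps 5 from row 2; 5 starts row 3. P = [[1], [2], [5]].
Insert 4: appended to row 1. P = [[1, 4], [2], [5]].
Insert 3: 3 bumps 4 from row 1; 4 appends to row 2. P = [[1, 3], [2, 4], [5]].

So P = [[1, 3], [2, 4], [5]].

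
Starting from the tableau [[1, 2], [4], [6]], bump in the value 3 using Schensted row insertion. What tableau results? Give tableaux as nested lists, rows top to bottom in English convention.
[[1, 2, 3], [4], [6]]

3 is larger than every entry of row 1, so it is appended to row 1. The new tableau is [[1, 2, 3], [4], [6]].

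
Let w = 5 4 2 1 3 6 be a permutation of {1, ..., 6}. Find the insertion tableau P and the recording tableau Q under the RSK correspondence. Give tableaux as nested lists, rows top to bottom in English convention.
Insert each entry of the permutation into P by Schensted row insertion, recording in Q the position of each new cell.

Insert 5: appended to row 1. P = [[5]].
Insert 4: 4 bumps 5 from row 1; 5 starts row 2. P = [[4], [5]].
Insert 2: 2 bumps 4 from row 1; 4 bumps 5 from row 2; 5 starts row 3. P = [[2], [4], [5]].
Insert 1: 1 bumps 2 from row 1; 2 bumps 4 from row 2; 4 bumps 5 from row 3; 5 starts row 4. P = [[1], [2], [4], [5]].
Insert 3: appended to row 1. P = [[1, 3], [2], [4], [5]].
Insert 6: appended to row 1. P = [[1, 3, 6], [2], [4], [5]].

So P = [[1, 3, 6], [2], [4], [5]], Q = [[1, 5, 6], [2], [3], [4]].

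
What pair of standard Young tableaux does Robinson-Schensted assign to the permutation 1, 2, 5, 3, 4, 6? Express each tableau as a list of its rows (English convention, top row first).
Insert each entry of the permutation into P by Schensted row insertion, recording in Q the position of each new cell.

Insert 1: appended to row 1. P = [[1]].
Insert 2: appended to row 1. P = [[1, 2]].
Insert 5: appended to row 1. P = [[1, 2, 5]].
Insert 3: 3 bumps 5 from row 1; 5 starts row 2. P = [[1, 2, 3], [5]].
Insert 4: appended to row 1. P = [[1, 2, 3, 4], [5]].
Insert 6: appended to row 1. P = [[1, 2, 3, 4, 6], [5]].

So P = [[1, 2, 3, 4, 6], [5]], Q = [[1, 2, 3, 5, 6], [4]].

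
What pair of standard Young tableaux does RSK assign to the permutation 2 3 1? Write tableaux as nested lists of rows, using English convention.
P = [[1, 3], [2]], Q = [[1, 2], [3]]

Insert each entry of the permutation into P by Schensted row insertion, recording in Q the position of each new cell.

Insert 2: appended to row 1. P = [[2]].
Insert 3: appended to row 1. P = [[2, 3]].
Insert 1: 1 bumps 2 from row 1; 2 starts row 2. P = [[1, 3], [2]].

So P = [[1, 3], [2]], Q = [[1, 2], [3]].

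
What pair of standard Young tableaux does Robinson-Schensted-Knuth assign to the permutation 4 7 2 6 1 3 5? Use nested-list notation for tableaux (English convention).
Insert each entry of the permutation into P by Schensted row insertion, recording in Q the position of each new cell.

Insert 4: appended to row 1. P = [[4]], Q = [[1]].
Insert 7: appended to row 1. P = [[4, 7]], Q = [[1, 2]].
Insert 2: 2 bumps 4 from row 1; 4 starts row 2. P = [[2, 7], [4]], Q = [[1, 2], [3]].
Insert 6: 6 bumps 7 from row 1; 7 appends to row 2. P = [[2, 6], [4, 7]], Q = [[1, 2], [3, 4]].
Insert 1: 1 bumps 2 from row 1; 2 bumps 4 from row 2; 4 starts row 3. P = [[1, 6], [2, 7], [4]], Q = [[1, 2], [3, 4], [5]].
Insert 3: 3 bumps 6 from row 1; 6 bumps 7 from row 2; 7 appends to row 3. P = [[1, 3], [2, 6], [4, 7]], Q = [[1, 2], [3, 4], [5, 6]].
Insert 5: appended to row 1. P = [[1, 3, 5], [2, 6], [4, 7]], Q = [[1, 2, 7], [3, 4], [5, 6]].

So P = [[1, 3, 5], [2, 6], [4, 7]], Q = [[1, 2, 7], [3, 4], [5, 6]].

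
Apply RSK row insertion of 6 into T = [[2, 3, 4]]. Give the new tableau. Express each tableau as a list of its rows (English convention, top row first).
[[2, 3, 4, 6]]

6 is larger than every entry of row 1, so it is appended to row 1. The new tableau is [[2, 3, 4, 6]].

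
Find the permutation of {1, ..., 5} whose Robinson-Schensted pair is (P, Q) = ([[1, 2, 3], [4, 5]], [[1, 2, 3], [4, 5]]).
1 4 5 2 3

Reverse the RSK construction: for i from n down to 1, find the cell of Q containing i, remove the entry at that cell from P, and reverse-bump it up through P; the value ejected from row 1 is w(i).

Step i=5: Q has 5 at row 2, column 2; remove 5 from row 2 of P and reverse-bump: 5 enters row 1 and ejects 3. So w(5) = 3. P is now [[1, 2, 5], [4]].
Step i=4: Q has 4 at row 2, column 1; remove 4 from row 2 of P and reverse-bump: 4 enters row 1 and ejects 2. So w(4) = 2. P is now [[1, 4, 5]].
Step i=3: Q has 3 at row 1, column 3; remove that cell from P, ejecting 5. So w(3) = 5. P is now [[1, 4]].
Step i=2: Q has 2 at row 1, column 2; remove that cell from P, ejecting 4. So w(2) = 4. P is now [[1]].
Step i=1: Q has 1 at row 1, column 1; remove that cell from P, ejecting 1. So w(1) = 1. P is now [].

So w = 1 4 5 2 3.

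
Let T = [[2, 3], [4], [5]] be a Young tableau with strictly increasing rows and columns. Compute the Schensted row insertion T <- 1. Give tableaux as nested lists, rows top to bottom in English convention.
[[1, 3], [2], [4], [5]]

In row 1, 1 replaces 2 (the leftmost entry greater than 1); 2 is bumped to row 2. In row 2, 2 replaces 4 (the leftmost entry greater than 2); 4 is bumped to row 3. In row 3, 4 replaces 5 (the leftmost entry greater than 4); 5 is bumped to row 4. 5 starts a new row 4. The new tableau is [[1, 3], [2], [4], [5]].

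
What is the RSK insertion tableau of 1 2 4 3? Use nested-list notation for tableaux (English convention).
P = [[1, 2, 3], [4]]

Insert 1: appended to row 1. P = [[1]].
Insert 2: appended to row 1. P = [[1, 2]].
Insert 4: appended to row 1. P = [[1, 2, 4]].
Insert 3: 3 bumps 4 from row 1; 4 starts row 2. P = [[1, 2, 3], [4]].

So P = [[1, 2, 3], [4]].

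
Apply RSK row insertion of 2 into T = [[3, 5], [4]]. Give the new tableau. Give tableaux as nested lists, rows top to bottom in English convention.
[[2, 5], [3], [4]]

In row 1, 2 replaces 3 (the leftmost entry greater than 2); 3 is bumped to row 2. In row 2, 3 replaces 4 (the leftmost entry greater than 3); 4 is bumped to row 3. 4 starts a new row 3. The new tableau is [[2, 5], [3], [4]].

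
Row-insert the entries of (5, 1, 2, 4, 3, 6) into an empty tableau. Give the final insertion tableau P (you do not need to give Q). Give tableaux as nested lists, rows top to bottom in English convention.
After inserting 5: P = [[5]].
After inserting 1: P = [[1], [5]].
After inserting 2: P = [[1, 2], [5]].
After inserting 4: P = [[1, 2, 4], [5]].
After inserting 3: P = [[1, 2, 3], [4], [5]].
After inserting 6: P = [[1, 2, 3, 6], [4], [5]].

So P = [[1, 2, 3, 6], [4], [5]].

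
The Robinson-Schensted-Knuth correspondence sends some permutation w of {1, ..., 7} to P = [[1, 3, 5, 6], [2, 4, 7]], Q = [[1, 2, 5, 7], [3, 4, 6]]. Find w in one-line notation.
2 4 1 3 7 5 6

Reverse the RSK construction: for i from n down to 1, find the cell of Q containing i, remove the entry at that cell from P, and reverse-bump it up through P; the value ejected from row 1 is w(i).

Step i=7: Q has 7 at row 1, column 4; remove that cell from P, ejecting 6. So w(7) = 6. P is now [[1, 3, 5], [2, 4, 7]].
Step i=6: Q has 6 at row 2, column 3; remove 7 from row 2 of P and reverse-bump: 7 enters row 1 and ejects 5. So w(6) = 5. P is now [[1, 3, 7], [2, 4]].
Step i=5: Q has 5 at row 1, column 3; remove that cell from P, ejecting 7. So w(5) = 7. P is now [[1, 3], [2, 4]].
Step i=4: Q has 4 at row 2, column 2; remove 4 from row 2 of P and reverse-bump: 4 enters row 1 and ejects 3. So w(4) = 3. P is now [[1, 4], [2]].
Step i=3: Q has 3 at row 2, column 1; remove 2 from row 2 of P and reverse-bump: 2 enters row 1 and ejects 1. So w(3) = 1. P is now [[2, 4]].
Step i=2: Q has 2 at row 1, column 2; remove that cell from P, ejecting 4. So w(2) = 4. P is now [[2]].
Step i=1: Q has 1 at row 1, column 1; remove that cell from P, ejecting 2. So w(1) = 2. P is now [].

So w = 2 4 1 3 7 5 6.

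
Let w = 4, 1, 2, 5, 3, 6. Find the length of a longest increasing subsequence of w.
4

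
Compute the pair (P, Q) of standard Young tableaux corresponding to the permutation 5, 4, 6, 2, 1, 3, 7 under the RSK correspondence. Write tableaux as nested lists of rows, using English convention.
Insert each entry of the permutation into P by Schensted row insertion, recording in Q the position of each new cell.

Insert 5: appended to row 1. P = [[5]], Q = [[1]].
Insert 4: 4 bumps 5 from row 1; 5 starts row 2. P = [[4], [5]], Q = [[1], [2]].
Insert 6: appended to row 1. P = [[4, 6], [5]], Q = [[1, 3], [2]].
Insert 2: 2 bumps 4 from row 1; 4 bumps 5 from row 2; 5 starts row 3. P = [[2, 6], [4], [5]], Q = [[1, 3], [2], [4]].
Insert 1: 1 bumps 2 from row 1; 2 bumps 4 from row 2; 4 bumps 5 from row 3; 5 starts row 4. P = [[1, 6], [2], [4], [5]], Q = [[1, 3], [2], [4], [5]].
Insert 3: 3 bumps 6 from row 1; 6 appends to row 2. P = [[1, 3], [2, 6], [4], [5]], Q = [[1, 3], [2, 6], [4], [5]].
Insert 7: appended to row 1. P = [[1, 3, 7], [2, 6], [4], [5]], Q = [[1, 3, 7], [2, 6], [4], [5]].

So P = [[1, 3, 7], [2, 6], [4], [5]], Q = [[1, 3, 7], [2, 6], [4], [5]].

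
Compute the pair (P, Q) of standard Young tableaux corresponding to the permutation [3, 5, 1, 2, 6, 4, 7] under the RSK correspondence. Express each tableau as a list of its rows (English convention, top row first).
Insert each entry of the permutation into P by Schensted row insertion, recording in Q the position of each new cell.

Insert 3: appended to row 1. P = [[3]], Q = [[1]].
Insert 5: appended to row 1. P = [[3, 5]], Q = [[1, 2]].
Insert 1: 1 bumps 3 from row 1; 3 starts row 2. P = [[1, 5], [3]], Q = [[1, 2], [3]].
Insert 2: 2 bumps 5 from row 1; 5 appends to row 2. P = [[1, 2], [3, 5]], Q = [[1, 2], [3, 4]].
Insert 6: appended to row 1. P = [[1, 2, 6], [3, 5]], Q = [[1, 2, 5], [3, 4]].
Insert 4: 4 bumps 6 from row 1; 6 appends to row 2. P = [[1, 2, 4], [3, 5, 6]], Q = [[1, 2, 5], [3, 4, 6]].
Insert 7: appended to row 1. P = [[1, 2, 4, 7], [3, 5, 6]], Q = [[1, 2, 5, 7], [3, 4, 6]].

So P = [[1, 2, 4, 7], [3, 5, 6]], Q = [[1, 2, 5, 7], [3, 4, 6]].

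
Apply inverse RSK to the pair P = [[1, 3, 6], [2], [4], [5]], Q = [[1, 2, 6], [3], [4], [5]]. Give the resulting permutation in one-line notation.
Reverse the RSK construction: for i from n down to 1, find the cell of Q containing i, remove the entry at that cell from P, and reverse-bump it up through P; the value ejected from row 1 is w(i).

Step i=6: Q has 6 at row 1, column 3; remove that cell from P, ejecting 6. So w(6) = 6. P is now [[1, 3], [2], [4], [5]].
Step i=5: Q has 5 at row 4, column 1; remove 5 from row 4 of P and reverse-bump: 5 enters row 3 and ejects 4; 4 enters row 2 and ejects 2; 2 enters row 1 and ejects 1. So w(5) = 1. P is now [[2, 3], [4], [5]].
Step i=4: Q has 4 at row 3, column 1; remove 5 from row 3 of P and reverse-bump: 5 enters row 2 and ejects 4; 4 enters row 1 and ejects 3. So w(4) = 3. P is now [[2, 4], [5]].
Step i=3: Q has 3 at row 2, column 1; remove 5 from row 2 of P and reverse-bump: 5 enters row 1 and ejects 4. So w(3) = 4. P is now [[2, 5]].
Step i=2: Q has 2 at row 1, column 2; remove that cell from P, ejecting 5. So w(2) = 5. P is now [[2]].
Step i=1: Q has 1 at row 1, column 1; remove that cell from P, ejecting 2. So w(1) = 2. P is now [].

So w = 2 5 4 3 1 6.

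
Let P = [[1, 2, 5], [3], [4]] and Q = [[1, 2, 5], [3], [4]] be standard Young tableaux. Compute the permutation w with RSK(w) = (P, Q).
1 4 3 2 5

Reverse the RSK construction: for i from n down to 1, find the cell of Q containing i, remove the entry at that cell from P, and reverse-bump it up through P; the value ejected from row 1 is w(i).

Step i=5: Q has 5 at row 1, column 3; remove that cell from P, ejecting 5. So w(5) = 5. P is now [[1, 2], [3], [4]].
Step i=4: Q has 4 at row 3, column 1; remove 4 from row 3 of P and reverse-bump: 4 enters row 2 and ejects 3; 3 enters row 1 and ejects 2. So w(4) = 2. P is now [[1, 3], [4]].
Step i=3: Q has 3 at row 2, column 1; remove 4 from row 2 of P and reverse-bump: 4 enters row 1 and ejects 3. So w(3) = 3. P is now [[1, 4]].
Step i=2: Q has 2 at row 1, column 2; remove that cell from P, ejecting 4. So w(2) = 4. P is now [[1]].
Step i=1: Q has 1 at row 1, column 1; remove that cell from P, ejecting 1. So w(1) = 1. P is now [].

So w = 1 4 3 2 5.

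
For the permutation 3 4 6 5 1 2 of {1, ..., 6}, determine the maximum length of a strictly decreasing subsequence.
3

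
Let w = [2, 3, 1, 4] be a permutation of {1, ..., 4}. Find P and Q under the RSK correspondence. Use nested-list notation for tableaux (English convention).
Insert each entry of the permutation into P by Schensted row insertion, recording in Q the position of each new cell.

Insert 2: appended to row 1. P = [[2]], Q = [[1]].
Insert 3: appended to row 1. P = [[2, 3]], Q = [[1, 2]].
Insert 1: 1 bumps 2 from row 1; 2 starts row 2. P = [[1, 3], [2]], Q = [[1, 2], [3]].
Insert 4: appended to row 1. P = [[1, 3, 4], [2]], Q = [[1, 2, 4], [3]].

So P = [[1, 3, 4], [2]], Q = [[1, 2, 4], [3]].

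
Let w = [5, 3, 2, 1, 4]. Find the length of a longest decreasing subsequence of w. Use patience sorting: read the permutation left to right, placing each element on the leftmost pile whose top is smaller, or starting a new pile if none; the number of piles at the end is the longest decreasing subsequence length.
4

5: new pile. tops = [5]
3: new pile. tops = [5, 3]
2: new pile. tops = [5, 3, 2]
1: new pile. tops = [5, 3, 2, 1]
4: onto pile 2 (replacing 3). tops = [5, 4, 2, 1]

4 piles, so the longest decreasing subsequence has length 4.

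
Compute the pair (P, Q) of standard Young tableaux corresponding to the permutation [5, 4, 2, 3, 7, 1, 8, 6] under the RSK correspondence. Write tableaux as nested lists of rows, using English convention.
Insert each entry of the permutation into P by Schensted row insertion, recording in Q the position of each new cell.

Insert 5: appended to row 1. P = [[5]], Q = [[1]].
Insert 4: 4 bumps 5 from row 1; 5 starts row 2. P = [[4], [5]], Q = [[1], [2]].
Insert 2: 2 bumps 4 from row 1; 4 bumps 5 from row 2; 5 starts row 3. P = [[2], [4], [5]], Q = [[1], [2], [3]].
Insert 3: appended to row 1. P = [[2, 3], [4], [5]], Q = [[1, 4], [2], [3]].
Insert 7: appended to row 1. P = [[2, 3, 7], [4], [5]], Q = [[1, 4, 5], [2], [3]].
Insert 1: 1 bumps 2 from row 1; 2 bumps 4 from row 2; 4 bumps 5 from row 3; 5 starts row 4. P = [[1, 3, 7], [2], [4], [5]], Q = [[1, 4, 5], [2], [3], [6]].
Insert 8: appended to row 1. P = [[1, 3, 7, 8], [2], [4], [5]], Q = [[1, 4, 5, 7], [2], [3], [6]].
Insert 6: 6 bumps 7 from row 1; 7 appends to row 2. P = [[1, 3, 6, 8], [2, 7], [4], [5]], Q = [[1, 4, 5, 7], [2, 8], [3], [6]].

So P = [[1, 3, 6, 8], [2, 7], [4], [5]], Q = [[1, 4, 5, 7], [2, 8], [3], [6]].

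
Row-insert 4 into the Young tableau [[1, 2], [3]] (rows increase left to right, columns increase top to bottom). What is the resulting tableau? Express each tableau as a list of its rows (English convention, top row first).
[[1, 2, 4], [3]]

4 is larger than every entry of row 1, so it is appended to row 1. The new tableau is [[1, 2, 4], [3]].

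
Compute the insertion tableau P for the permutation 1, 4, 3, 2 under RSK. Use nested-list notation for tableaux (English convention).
P = [[1, 2], [3], [4]]

Insert 1: appended to row 1. P = [[1]].
Insert 4: appended to row 1. P = [[1, 4]].
Insert 3: 3 bumps 4 from row 1; 4 starts row 2. P = [[1, 3], [4]].
Insert 2: 2 bumps 3 from row 1; 3 bumps 4 from row 2; 4 starts row 3. P = [[1, 2], [3], [4]].

So P = [[1, 2], [3], [4]].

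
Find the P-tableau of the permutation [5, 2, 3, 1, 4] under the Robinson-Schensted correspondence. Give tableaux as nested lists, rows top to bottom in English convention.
Insert 5: appended to row 1. P = [[5]].
Insert 2: 2 bumps 5 from row 1; 5 starts row 2. P = [[2], [5]].
Insert 3: appended to row 1. P = [[2, 3], [5]].
Insert 1: 1 bumps 2 from row 1; 2 bumps 5 from row 2; 5 starts row 3. P = [[1, 3], [2], [5]].
Insert 4: appended to row 1. P = [[1, 3, 4], [2], [5]].

So P = [[1, 3, 4], [2], [5]].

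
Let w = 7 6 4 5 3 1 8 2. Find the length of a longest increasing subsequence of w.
3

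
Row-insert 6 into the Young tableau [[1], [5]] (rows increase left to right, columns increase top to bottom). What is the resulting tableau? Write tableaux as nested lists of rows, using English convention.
6 is larger than every entry of row 1, so it is appended to row 1. The new tableau is [[1, 6], [5]].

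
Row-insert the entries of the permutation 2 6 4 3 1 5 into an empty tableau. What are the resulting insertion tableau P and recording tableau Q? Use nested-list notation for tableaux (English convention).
P = [[1, 3, 5], [2], [4], [6]], Q = [[1, 2, 6], [3], [4], [5]]

Insert each entry of the permutation into P by Schensted row insertion, recording in Q the position of each new cell.

After inserting 2: P = [[2]].
After inserting 6: P = [[2, 6]].
After inserting 4: P = [[2, 4], [6]].
After inserting 3: P = [[2, 3], [4], [6]].
After inserting 1: P = [[1, 3], [2], [4], [6]].
After inserting 5: P = [[1, 3, 5], [2], [4], [6]].

So P = [[1, 3, 5], [2], [4], [6]], Q = [[1, 2, 6], [3], [4], [5]].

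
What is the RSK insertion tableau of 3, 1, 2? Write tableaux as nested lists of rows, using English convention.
Insert 3: appended to row 1. P = [[3]].
Insert 1: 1 bumps 3 from row 1; 3 starts row 2. P = [[1], [3]].
Insert 2: appended to row 1. P = [[1, 2], [3]].

So P = [[1, 2], [3]].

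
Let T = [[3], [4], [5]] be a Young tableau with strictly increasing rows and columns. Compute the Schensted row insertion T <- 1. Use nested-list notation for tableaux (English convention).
In row 1, 1 replaces 3 (the leftmost entry greater than 1); 3 is bumped to row 2. In row 2, 3 replaces 4 (the leftmost entry greater than 3); 4 is bumped to row 3. In row 3, 4 replaces 5 (the leftmost entry greater than 4); 5 is bumped to row 4. 5 starts a new row 4. The new tableau is [[1], [3], [4], [5]].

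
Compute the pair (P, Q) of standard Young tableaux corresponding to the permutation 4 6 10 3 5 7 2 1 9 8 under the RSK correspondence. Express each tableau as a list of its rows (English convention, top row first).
P = [[1, 5, 7, 8], [2, 6, 9], [3, 10], [4]], Q = [[1, 2, 3, 9], [4, 5, 6], [7, 10], [8]]

Insert each entry of the permutation into P by Schensted row insertion, recording in Q the position of each new cell.

Insert 4: appended to row 1. P = [[4]].
Insert 6: appended to row 1. P = [[4, 6]].
Insert 10: appended to row 1. P = [[4, 6, 10]].
Insert 3: 3 bumps 4 from row 1; 4 starts row 2. P = [[3, 6, 10], [4]].
Insert 5: 5 bumps 6 from row 1; 6 appends to row 2. P = [[3, 5, 10], [4, 6]].
Insert 7: 7 bumps 10 from row 1; 10 appends to row 2. P = [[3, 5, 7], [4, 6, 10]].
Insert 2: 2 bumps 3 from row 1; 3 bumps 4 from row 2; 4 starts row 3. P = [[2, 5, 7], [3, 6, 10], [4]].
Insert 1: 1 bumps 2 from row 1; 2 bumps 3 from row 2; 3 bumps 4 from row 3; 4 starts row 4. P = [[1, 5, 7], [2, 6, 10], [3], [4]].
Insert 9: appended to row 1. P = [[1, 5, 7, 9], [2, 6, 10], [3], [4]].
Insert 8: 8 bumps 9 from row 1; 9 bumps 10 from row 2; 10 appends to row 3. P = [[1, 5, 7, 8], [2, 6, 9], [3, 10], [4]].

So P = [[1, 5, 7, 8], [2, 6, 9], [3, 10], [4]], Q = [[1, 2, 3, 9], [4, 5, 6], [7, 10], [8]].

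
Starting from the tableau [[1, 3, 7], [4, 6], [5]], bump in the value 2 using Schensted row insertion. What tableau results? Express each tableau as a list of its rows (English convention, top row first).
[[1, 2, 7], [3, 6], [4], [5]]

In row 1, 2 replaces 3 (the leftmost entry greater than 2); 3 is bumped to row 2. In row 2, 3 replaces 4 (the leftmost entry greater than 3); 4 is bumped to row 3. In row 3, 4 replaces 5 (the leftmost entry greater than 4); 5 is bumped to row 4. 5 starts a new row 4. The new tableau is [[1, 2, 7], [3, 6], [4], [5]].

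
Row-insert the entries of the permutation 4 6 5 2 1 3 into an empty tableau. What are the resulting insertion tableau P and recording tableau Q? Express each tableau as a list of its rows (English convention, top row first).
P = [[1, 3], [2, 5], [4], [6]], Q = [[1, 2], [3, 6], [4], [5]]

Insert each entry of the permutation into P by Schensted row insertion, recording in Q the position of each new cell.

Insert 4: appended to row 1. P = [[4]].
Insert 6: appended to row 1. P = [[4, 6]].
Insert 5: 5 bumps 6 from row 1; 6 starts row 2. P = [[4, 5], [6]].
Insert 2: 2 bumps 4 from row 1; 4 bumps 6 from row 2; 6 starts row 3. P = [[2, 5], [4], [6]].
Insert 1: 1 bumps 2 from row 1; 2 bumps 4 from row 2; 4 bumps 6 from row 3; 6 starts row 4. P = [[1, 5], [2], [4], [6]].
Insert 3: 3 bumps 5 from row 1; 5 appends to row 2. P = [[1, 3], [2, 5], [4], [6]].

So P = [[1, 3], [2, 5], [4], [6]], Q = [[1, 2], [3, 6], [4], [5]].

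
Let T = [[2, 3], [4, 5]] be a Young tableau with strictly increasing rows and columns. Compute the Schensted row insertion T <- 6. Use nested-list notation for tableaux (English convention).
6 is larger than every entry of row 1, so it is appended to row 1. The new tableau is [[2, 3, 6], [4, 5]].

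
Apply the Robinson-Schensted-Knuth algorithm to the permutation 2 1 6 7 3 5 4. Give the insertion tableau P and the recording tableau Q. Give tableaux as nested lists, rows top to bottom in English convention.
Insert each entry of the permutation into P by Schensted row insertion, recording in Q the position of each new cell.

Insert 2: appended to row 1. P = [[2]].
Insert 1: 1 bumps 2 from row 1; 2 starts row 2. P = [[1], [2]].
Insert 6: appended to row 1. P = [[1, 6], [2]].
Insert 7: appended to row 1. P = [[1, 6, 7], [2]].
Insert 3: 3 bumps 6 from row 1; 6 appends to row 2. P = [[1, 3, 7], [2, 6]].
Insert 5: 5 bumps 7 from row 1; 7 appends to row 2. P = [[1, 3, 5], [2, 6, 7]].
Insert 4: 4 bumps 5 from row 1; 5 bumps 6 from row 2; 6 starts row 3. P = [[1, 3, 4], [2, 5, 7], [6]].

So P = [[1, 3, 4], [2, 5, 7], [6]], Q = [[1, 3, 4], [2, 5, 6], [7]].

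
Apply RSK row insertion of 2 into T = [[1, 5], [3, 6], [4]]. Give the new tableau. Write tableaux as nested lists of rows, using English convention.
In row 1, 2 replaces 5 (the leftmost entry greater than 2); 5 is bumped to row 2. In row 2, 5 replaces 6 (the leftmost entry greater than 5); 6 is bumped to row 3. 6 is appended to row 3. The new tableau is [[1, 2], [3, 5], [4, 6]].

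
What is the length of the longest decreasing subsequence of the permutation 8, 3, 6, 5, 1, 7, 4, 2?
5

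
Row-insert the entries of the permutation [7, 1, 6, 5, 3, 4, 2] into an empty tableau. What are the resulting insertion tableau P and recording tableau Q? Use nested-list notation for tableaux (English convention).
P = [[1, 2, 4], [3], [5], [6], [7]], Q = [[1, 3, 6], [2], [4], [5], [7]]

Insert each entry of the permutation into P by Schensted row insertion, recording in Q the position of each new cell.

After inserting 7: P = [[7]].
After inserting 1: P = [[1], [7]].
After inserting 6: P = [[1, 6], [7]].
After inserting 5: P = [[1, 5], [6], [7]].
After inserting 3: P = [[1, 3], [5], [6], [7]].
After inserting 4: P = [[1, 3, 4], [5], [6], [7]].
After inserting 2: P = [[1, 2, 4], [3], [5], [6], [7]].

So P = [[1, 2, 4], [3], [5], [6], [7]], Q = [[1, 3, 6], [2], [4], [5], [7]].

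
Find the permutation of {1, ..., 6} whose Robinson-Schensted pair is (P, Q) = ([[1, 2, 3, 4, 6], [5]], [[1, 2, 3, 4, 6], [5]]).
1 2 3 5 4 6

Reverse the RSK construction: for i from n down to 1, find the cell of Q containing i, remove the entry at that cell from P, and reverse-bump it up through P; the value ejected from row 1 is w(i).

Step i=6: Q has 6 at row 1, column 5; remove that cell from P, ejecting 6. So w(6) = 6. P is now [[1, 2, 3, 4], [5]].
Step i=5: Q has 5 at row 2, column 1; remove 5 from row 2 of P and reverse-bump: 5 enters row 1 and ejects 4. So w(5) = 4. P is now [[1, 2, 3, 5]].
Step i=4: Q has 4 at row 1, column 4; remove that cell from P, ejecting 5. So w(4) = 5. P is now [[1, 2, 3]].
Step i=3: Q has 3 at row 1, column 3; remove that cell from P, ejecting 3. So w(3) = 3. P is now [[1, 2]].
Step i=2: Q has 2 at row 1, column 2; remove that cell from P, ejecting 2. So w(2) = 2. P is now [[1]].
Step i=1: Q has 1 at row 1, column 1; remove that cell from P, ejecting 1. So w(1) = 1. P is now [].

So w = 1 2 3 5 4 6.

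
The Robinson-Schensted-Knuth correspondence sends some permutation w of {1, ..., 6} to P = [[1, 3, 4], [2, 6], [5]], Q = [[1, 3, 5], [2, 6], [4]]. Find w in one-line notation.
Reverse the RSK construction: for i from n down to 1, find the cell of Q containing i, remove the entry at that cell from P, and reverse-bump it up through P; the value ejected from row 1 is w(i).

Step i=6: Q has 6 at row 2, column 2; remove 6 from row 2 of P and reverse-bump: 6 enters row 1 and ejects 4. So w(6) = 4. P is now [[1, 3, 6], [2], [5]].
Step i=5: Q has 5 at row 1, column 3; remove that cell from P, ejecting 6. So w(5) = 6. P is now [[1, 3], [2], [5]].
Step i=4: Q has 4 at row 3, column 1; remove 5 from row 3 of P and reverse-bump: 5 enters row 2 and ejects 2; 2 enters row 1 and ejects 1. So w(4) = 1. P is now [[2, 3], [5]].
Step i=3: Q has 3 at row 1, column 2; remove that cell from P, ejecting 3. So w(3) = 3. P is now [[2], [5]].
Step i=2: Q has 2 at row 2, column 1; remove 5 from row 2 of P and reverse-bump: 5 enters row 1 and ejects 2. So w(2) = 2. P is now [[5]].
Step i=1: Q has 1 at row 1, column 1; remove that cell from P, ejecting 5. So w(1) = 5. P is now [].

So w = 5 2 3 1 6 4.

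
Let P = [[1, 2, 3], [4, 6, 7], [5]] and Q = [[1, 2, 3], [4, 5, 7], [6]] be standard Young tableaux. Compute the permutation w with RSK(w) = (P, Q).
5 6 7 1 4 2 3

Reverse the RSK construction: for i from n down to 1, find the cell of Q containing i, remove the entry at that cell from P, and reverse-bump it up through P; the value ejected from row 1 is w(i).

Step i=7: Q has 7 at row 2, column 3; remove 7 from row 2 of P and reverse-bump: 7 enters row 1 and ejects 3. So w(7) = 3. P is now [[1, 2, 7], [4, 6], [5]].
Step i=6: Q has 6 at row 3, column 1; remove 5 from row 3 of P and reverse-bump: 5 enters row 2 and ejects 4; 4 enters row 1 and ejects 2. So w(6) = 2. P is now [[1, 4, 7], [5, 6]].
Step i=5: Q has 5 at row 2, column 2; remove 6 from row 2 of P and reverse-bump: 6 enters row 1 and ejects 4. So w(5) = 4. P is now [[1, 6, 7], [5]].
Step i=4: Q has 4 at row 2, column 1; remove 5 from row 2 of P and reverse-bump: 5 enters row 1 and ejects 1. So w(4) = 1. P is now [[5, 6, 7]].
Step i=3: Q has 3 at row 1, column 3; remove that cell from P, ejecting 7. So w(3) = 7. P is now [[5, 6]].
Step i=2: Q has 2 at row 1, column 2; remove that cell from P, ejecting 6. So w(2) = 6. P is now [[5]].
Step i=1: Q has 1 at row 1, column 1; remove that cell from P, ejecting 5. So w(1) = 5. P is now [].

So w = 5 6 7 1 4 2 3.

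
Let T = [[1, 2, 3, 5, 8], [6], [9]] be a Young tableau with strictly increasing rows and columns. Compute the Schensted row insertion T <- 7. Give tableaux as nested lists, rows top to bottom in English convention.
In row 1, 7 replaces 8 (the leftmost entry greater than 7); 8 is bumped to row 2. 8 is appended to row 2. The new tableau is [[1, 2, 3, 5, 7], [6, 8], [9]].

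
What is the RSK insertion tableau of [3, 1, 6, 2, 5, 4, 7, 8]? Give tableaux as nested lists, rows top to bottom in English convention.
P = [[1, 2, 4, 7, 8], [3, 5], [6]]

Insert 3: appended to row 1. P = [[3]].
Insert 1: 1 bumps 3 from row 1; 3 starts row 2. P = [[1], [3]].
Insert 6: appended to row 1. P = [[1, 6], [3]].
Insert 2: 2 bumps 6 from row 1; 6 appends to row 2. P = [[1, 2], [3, 6]].
Insert 5: appended to row 1. P = [[1, 2, 5], [3, 6]].
Insert 4: 4 bumps 5 from row 1; 5 bumps 6 from row 2; 6 starts row 3. P = [[1, 2, 4], [3, 5], [6]].
Insert 7: appended to row 1. P = [[1, 2, 4, 7], [3, 5], [6]].
Insert 8: appended to row 1. P = [[1, 2, 4, 7, 8], [3, 5], [6]].

So P = [[1, 2, 4, 7, 8], [3, 5], [6]].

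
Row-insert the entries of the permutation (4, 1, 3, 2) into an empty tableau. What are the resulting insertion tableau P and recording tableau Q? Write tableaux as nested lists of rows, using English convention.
Insert each entry of the permutation into P by Schensted row insertion, recording in Q the position of each new cell.

Insert 4: appended to row 1. P = [[4]], Q = [[1]].
Insert 1: 1 bumps 4 from row 1; 4 starts row 2. P = [[1], [4]], Q = [[1], [2]].
Insert 3: appended to row 1. P = [[1, 3], [4]], Q = [[1, 3], [2]].
Insert 2: 2 bumps 3 from row 1; 3 bumps 4 from row 2; 4 starts row 3. P = [[1, 2], [3], [4]], Q = [[1, 3], [2], [4]].

So P = [[1, 2], [3], [4]], Q = [[1, 3], [2], [4]].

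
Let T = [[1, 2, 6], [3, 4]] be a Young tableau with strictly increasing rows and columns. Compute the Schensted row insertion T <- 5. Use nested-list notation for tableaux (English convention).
[[1, 2, 5], [3, 4, 6]]

In row 1, 5 replaces 6 (the leftmost entry greater than 5); 6 is bumped to row 2. 6 is appended to row 2. The new tableau is [[1, 2, 5], [3, 4, 6]].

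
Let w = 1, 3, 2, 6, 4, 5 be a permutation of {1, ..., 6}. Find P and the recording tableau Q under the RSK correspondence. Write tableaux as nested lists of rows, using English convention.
P = [[1, 2, 4, 5], [3, 6]], Q = [[1, 2, 4, 6], [3, 5]]

Insert each entry of the permutation into P by Schensted row insertion, recording in Q the position of each new cell.

Insert 1: appended to row 1. P = [[1]], Q = [[1]].
Insert 3: appended to row 1. P = [[1, 3]], Q = [[1, 2]].
Insert 2: 2 bumps 3 from row 1; 3 starts row 2. P = [[1, 2], [3]], Q = [[1, 2], [3]].
Insert 6: appended to row 1. P = [[1, 2, 6], [3]], Q = [[1, 2, 4], [3]].
Insert 4: 4 bumps 6 from row 1; 6 appends to row 2. P = [[1, 2, 4], [3, 6]], Q = [[1, 2, 4], [3, 5]].
Insert 5: appended to row 1. P = [[1, 2, 4, 5], [3, 6]], Q = [[1, 2, 4, 6], [3, 5]].

So P = [[1, 2, 4, 5], [3, 6]], Q = [[1, 2, 4, 6], [3, 5]].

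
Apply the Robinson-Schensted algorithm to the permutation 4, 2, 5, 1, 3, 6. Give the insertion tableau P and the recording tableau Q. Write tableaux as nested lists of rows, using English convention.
P = [[1, 3, 6], [2, 5], [4]], Q = [[1, 3, 6], [2, 5], [4]]

Insert each entry of the permutation into P by Schensted row insertion, recording in Q the position of each new cell.

After inserting 4: P = [[4]].
After inserting 2: P = [[2], [4]].
After inserting 5: P = [[2, 5], [4]].
After inserting 1: P = [[1, 5], [2], [4]].
After inserting 3: P = [[1, 3], [2, 5], [4]].
After inserting 6: P = [[1, 3, 6], [2, 5], [4]].

So P = [[1, 3, 6], [2, 5], [4]], Q = [[1, 3, 6], [2, 5], [4]].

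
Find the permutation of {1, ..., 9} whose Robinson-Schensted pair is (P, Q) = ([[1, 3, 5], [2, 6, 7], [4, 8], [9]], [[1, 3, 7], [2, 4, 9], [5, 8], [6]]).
Reverse the RSK construction: for i from n down to 1, find the cell of Q containing i, remove the entry at that cell from P, and reverse-bump it up through P; the value ejected from row 1 is w(i).

Step i=9: Q has 9 at row 2, column 3; remove 7 from row 2 of P and reverse-bump: 7 enters row 1 and ejects 5. So w(9) = 5. P is now [[1, 3, 7], [2, 6], [4, 8], [9]].
Step i=8: Q has 8 at row 3, column 2; remove 8 from row 3 of P and reverse-bump: 8 enters row 2 and ejects 6; 6 enters row 1 and ejects 3. So w(8) = 3. P is now [[1, 6, 7], [2, 8], [4], [9]].
Step i=7: Q has 7 at row 1, column 3; remove that cell from P, ejecting 7. So w(7) = 7. P is now [[1, 6], [2, 8], [4], [9]].
Step i=6: Q has 6 at row 4, column 1; remove 9 from row 4 of P and reverse-bump: 9 enters row 3 and ejects 4; 4 enters row 2 and ejects 2; 2 enters row 1 and ejects 1. So w(6) = 1. P is now [[2, 6], [4, 8], [9]].
Step i=5: Q has 5 at row 3, column 1; remove 9 from row 3 of P and reverse-bump: 9 enters row 2 and ejects 8; 8 enters row 1 and ejects 6. So w(5) = 6. P is now [[2, 8], [4, 9]].
Step i=4: Q has 4 at row 2, column 2; remove 9 from row 2 of P and reverse-bump: 9 enters row 1 and ejects 8. So w(4) = 8. P is now [[2, 9], [4]].
Step i=3: Q has 3 at row 1, column 2; remove that cell from P, ejecting 9. So w(3) = 9. P is now [[2], [4]].
Step i=2: Q has 2 at row 2, column 1; remove 4 from row 2 of P and reverse-bump: 4 enters row 1 and ejects 2. So w(2) = 2. P is now [[4]].
Step i=1: Q has 1 at row 1, column 1; remove that cell from P, ejecting 4. So w(1) = 4. P is now [].

So w = 4 2 9 8 6 1 7 3 5.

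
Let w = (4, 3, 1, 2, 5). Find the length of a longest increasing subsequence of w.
3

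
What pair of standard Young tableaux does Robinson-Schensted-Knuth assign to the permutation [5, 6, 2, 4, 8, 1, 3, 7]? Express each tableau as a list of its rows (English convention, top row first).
Insert each entry of the permutation into P by Schensted row insertion, recording in Q the position of each new cell.

Insert 5: appended to row 1. P = [[5]], Q = [[1]].
Insert 6: appended to row 1. P = [[5, 6]], Q = [[1, 2]].
Insert 2: 2 bumps 5 from row 1; 5 starts row 2. P = [[2, 6], [5]], Q = [[1, 2], [3]].
Insert 4: 4 bumps 6 from row 1; 6 appends to row 2. P = [[2, 4], [5, 6]], Q = [[1, 2], [3, 4]].
Insert 8: appended to row 1. P = [[2, 4, 8], [5, 6]], Q = [[1, 2, 5], [3, 4]].
Insert 1: 1 bumps 2 from row 1; 2 bumps 5 from row 2; 5 starts row 3. P = [[1, 4, 8], [2, 6], [5]], Q = [[1, 2, 5], [3, 4], [6]].
Insert 3: 3 bumps 4 from row 1; 4 bumps 6 from row 2; 6 appends to row 3. P = [[1, 3, 8], [2, 4], [5, 6]], Q = [[1, 2, 5], [3, 4], [6, 7]].
Insert 7: 7 bumps 8 from row 1; 8 appends to row 2. P = [[1, 3, 7], [2, 4, 8], [5, 6]], Q = [[1, 2, 5], [3, 4, 8], [6, 7]].

So P = [[1, 3, 7], [2, 4, 8], [5, 6]], Q = [[1, 2, 5], [3, 4, 8], [6, 7]].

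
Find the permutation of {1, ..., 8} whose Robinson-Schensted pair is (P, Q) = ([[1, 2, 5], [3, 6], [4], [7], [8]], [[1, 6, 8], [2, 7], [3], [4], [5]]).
Reverse the RSK construction: for i from n down to 1, find the cell of Q containing i, remove the entry at that cell from P, and reverse-bump it up through P; the value ejected from row 1 is w(i).

Step i=8: Q has 8 at row 1, column 3; remove that cell from P, ejecting 5. So w(8) = 5. P is now [[1, 2], [3, 6], [4], [7], [8]].
Step i=7: Q has 7 at row 2, column 2; remove 6 from row 2 of P and reverse-bump: 6 enters row 1 and ejects 2. So w(7) = 2. P is now [[1, 6], [3], [4], [7], [8]].
Step i=6: Q has 6 at row 1, column 2; remove that cell from P, ejecting 6. So w(6) = 6. P is now [[1], [3], [4], [7], [8]].
Step i=5: Q has 5 at row 5, column 1; remove 8 from row 5 of P and reverse-bump: 8 enters row 4 and ejects 7; 7 enters row 3 and ejects 4; 4 enters row 2 and ejects 3; 3 enters row 1 and ejects 1. So w(5) = 1. P is now [[3], [4], [7], [8]].
Step i=4: Q has 4 at row 4, column 1; remove 8 from row 4 of P and reverse-bump: 8 enters row 3 and ejects 7; 7 enters row 2 and ejects 4; 4 enters row 1 and ejects 3. So w(4) = 3. P is now [[4], [7], [8]].
Step i=3: Q has 3 at row 3, column 1; remove 8 from row 3 of P and reverse-bump: 8 enters row 2 and ejects 7; 7 enters row 1 and ejects 4. So w(3) = 4. P is now [[7], [8]].
Step i=2: Q has 2 at row 2, column 1; remove 8 from row 2 of P and reverse-bump: 8 enters row 1 and ejects 7. So w(2) = 7. P is now [[8]].
Step i=1: Q has 1 at row 1, column 1; remove that cell from P, ejecting 8. So w(1) = 8. P is now [].

So w = 8 7 4 3 1 6 2 5.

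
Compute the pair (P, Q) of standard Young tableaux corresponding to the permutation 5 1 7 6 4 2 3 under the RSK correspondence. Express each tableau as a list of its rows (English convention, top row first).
P = [[1, 2, 3], [4, 6], [5], [7]], Q = [[1, 3, 7], [2, 4], [5], [6]]

Insert each entry of the permutation into P by Schensted row insertion, recording in Q the position of each new cell.

Insert 5: appended to row 1. P = [[5]].
Insert 1: 1 bumps 5 from row 1; 5 starts row 2. P = [[1], [5]].
Insert 7: appended to row 1. P = [[1, 7], [5]].
Insert 6: 6 bumps 7 from row 1; 7 appends to row 2. P = [[1, 6], [5, 7]].
Insert 4: 4 bumps 6 from row 1; 6 bumps 7 from row 2; 7 starts row 3. P = [[1, 4], [5, 6], [7]].
Insert 2: 2 bumps 4 from row 1; 4 bumps 5 from row 2; 5 bumps 7 from row 3; 7 starts row 4. P = [[1, 2], [4, 6], [5], [7]].
Insert 3: appended to row 1. P = [[1, 2, 3], [4, 6], [5], [7]].

So P = [[1, 2, 3], [4, 6], [5], [7]], Q = [[1, 3, 7], [2, 4], [5], [6]].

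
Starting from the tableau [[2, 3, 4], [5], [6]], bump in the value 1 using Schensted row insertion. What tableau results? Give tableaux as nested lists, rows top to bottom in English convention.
In row 1, 1 replaces 2 (the leftmost entry greater than 1); 2 is bumped to row 2. In row 2, 2 replaces 5 (the leftmost entry greater than 2); 5 is bumped to row 3. In row 3, 5 replaces 6 (the leftmost entry greater than 5); 6 is bumped to row 4. 6 starts a new row 4. The new tableau is [[1, 3, 4], [2], [5], [6]].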